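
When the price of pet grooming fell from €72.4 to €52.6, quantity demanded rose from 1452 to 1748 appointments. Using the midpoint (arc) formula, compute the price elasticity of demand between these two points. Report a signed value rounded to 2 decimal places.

%ΔQ = (1748 − 1452) / [(1452 + 1748)/2] = 296/1600 = 0.185
%ΔP = (52.6 − 72.4) / [(72.4 + 52.6)/2] = -19.8/62.5 = -0.3168
Arc Ed = %ΔQ / %ΔP = (296/1600) / (-19.8/62.5) = -0.5839…

-0.58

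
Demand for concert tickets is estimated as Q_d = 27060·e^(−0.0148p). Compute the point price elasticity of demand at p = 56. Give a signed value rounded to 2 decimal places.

dQ_d/dp = −0.0148·Q_d = -174.842. At p = 56, Q_d = 11813.7.
Ed = (dQ_d/dp)·(p/Q_d) = (-174.842) × (56/11813.7) = -0.8288

-0.83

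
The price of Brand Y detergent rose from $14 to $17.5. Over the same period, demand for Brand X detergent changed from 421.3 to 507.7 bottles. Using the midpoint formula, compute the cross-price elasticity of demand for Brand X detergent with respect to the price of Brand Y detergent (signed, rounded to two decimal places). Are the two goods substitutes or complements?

%ΔQ_{Brand X detergent} = (507.7 − 421.3)/avg = 86.4/464.5 = 0.186006…
%ΔP_{Brand Y detergent} = (17.5 − 14)/avg = 3.5/15.75 = 0.222222…
E_cross = (86.4/464.5) / (3.5/15.75) = 0.8370…
E_cross > 0 ⇒ the goods are substitutes.

0.84; substitutes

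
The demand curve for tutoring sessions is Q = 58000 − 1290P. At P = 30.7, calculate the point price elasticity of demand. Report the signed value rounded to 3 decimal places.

dQ/dP = −1290. At P = 30.7, Q = 58000 − 1290(30.7) = 18397.
Ed = (dQ/dP)·(P/Q) = −1290 × (30.7/18397) = -2.15268…

-2.153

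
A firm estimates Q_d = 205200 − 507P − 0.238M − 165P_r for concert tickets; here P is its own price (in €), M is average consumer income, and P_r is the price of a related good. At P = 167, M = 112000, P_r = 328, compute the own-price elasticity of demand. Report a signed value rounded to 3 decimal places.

At the given values, Q_d = 205200 − 507(167) − 0.238(112000) − 165(328) = 39755.
∂Q_d/∂P = −507.
E = (-507) × (167/39755) = -2.12976…

-2.130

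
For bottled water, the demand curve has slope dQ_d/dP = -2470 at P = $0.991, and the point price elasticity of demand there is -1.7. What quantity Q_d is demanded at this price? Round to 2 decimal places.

1439.86

Ed = (dQ_d/dP)·(P/Q_d) ⇒ Q_d = (dQ_d/dP)·P/Ed = (-2470)·0.991/(-1.7) = 1439.8647…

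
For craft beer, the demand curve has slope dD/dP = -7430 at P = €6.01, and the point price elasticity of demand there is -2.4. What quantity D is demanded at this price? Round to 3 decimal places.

Ed = (dD/dP)·(P/D) ⇒ D = (dD/dP)·P/Ed = (-7430)·6.01/(-2.4) = 18605.95833…

18605.958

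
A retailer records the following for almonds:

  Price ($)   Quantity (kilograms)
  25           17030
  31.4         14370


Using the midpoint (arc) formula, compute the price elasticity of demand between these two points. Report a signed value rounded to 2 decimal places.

%ΔQ = (14370 − 17030) / [(17030 + 14370)/2] = -2660/15700 = -0.169426…
%ΔP = (31.4 − 25) / [(25 + 31.4)/2] = 6.4/28.2 = 0.226950…
Arc Ed = %ΔQ / %ΔP = (-2660/15700) / (6.4/28.2) = -0.7465…

-0.75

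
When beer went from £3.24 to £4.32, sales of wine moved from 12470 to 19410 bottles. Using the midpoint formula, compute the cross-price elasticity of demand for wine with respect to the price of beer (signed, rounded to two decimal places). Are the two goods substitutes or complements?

1.52; substitutes

%ΔQ_{wine} = (19410 − 12470)/avg = 6940/15940 = 0.435382…
%ΔP_{beer} = (4.32 − 3.24)/avg = 1.08/3.78 = 0.285714…
E_cross = (6940/15940) / (1.08/3.78) = 1.5238…
E_cross > 0 ⇒ the goods are substitutes.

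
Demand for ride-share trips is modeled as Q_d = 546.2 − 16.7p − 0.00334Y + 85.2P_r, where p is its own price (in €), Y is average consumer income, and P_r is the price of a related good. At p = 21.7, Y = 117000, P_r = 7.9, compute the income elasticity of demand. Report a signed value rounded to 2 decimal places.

-0.84

At the given values, Q_d = 546.2 − 16.7(21.7) − 0.00334(117000) + 85.2(7.9) = 466.11.
∂Q_d/∂Y = -0.00334.
E = (-0.00334) × (117000/466.11) = -0.8383…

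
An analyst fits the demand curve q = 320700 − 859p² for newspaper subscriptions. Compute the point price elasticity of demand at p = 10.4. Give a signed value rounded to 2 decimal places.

dq/dp = −2·859·p = -17867.2. At p = 10.4, q = 227790.56.
Ed = (dq/dp)·(p/q) = (-17867.2) × (10.4/227790.56) = -0.8157…

-0.82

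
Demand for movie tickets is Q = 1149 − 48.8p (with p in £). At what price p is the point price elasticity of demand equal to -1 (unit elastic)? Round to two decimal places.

11.77

Ed = −48.8p/(1149 − 48.8p). Set this equal to -1:
48.8p = 1·(1149 − 48.8p) ⇒ 48.8p(1 + 1) = 1·1149
p = 1·1149 / (48.8·2) = 11.7725…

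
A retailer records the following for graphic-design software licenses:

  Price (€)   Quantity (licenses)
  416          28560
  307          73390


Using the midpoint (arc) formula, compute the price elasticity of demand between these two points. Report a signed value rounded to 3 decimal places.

-2.917

%ΔQ = (73390 − 28560) / [(28560 + 73390)/2] = 44830/50975 = 0.879450…
%ΔP = (307 − 416) / [(416 + 307)/2] = -109/361.5 = -0.301521…
Arc Ed = %ΔQ / %ΔP = (44830/50975) / (-109/361.5) = -2.91671…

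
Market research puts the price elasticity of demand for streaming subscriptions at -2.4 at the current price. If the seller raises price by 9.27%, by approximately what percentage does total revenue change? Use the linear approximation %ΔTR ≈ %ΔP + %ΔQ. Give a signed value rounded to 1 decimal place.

-13.0%

%ΔQ ≈ Ed × %ΔP = (-2.4) × (+9.27%) = -22.2480%
%ΔTR ≈ %ΔP + %ΔQ = (+9.27%) + (-22.2480%) = -12.9780%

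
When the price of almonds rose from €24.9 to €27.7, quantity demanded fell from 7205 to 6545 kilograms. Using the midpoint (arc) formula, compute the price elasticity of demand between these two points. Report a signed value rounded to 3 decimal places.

-0.902

%ΔQ = (6545 − 7205) / [(7205 + 6545)/2] = -660/6875 = -0.096
%ΔP = (27.7 − 24.9) / [(24.9 + 27.7)/2] = 2.8/26.3 = 0.106463…
Arc Ed = %ΔQ / %ΔP = (-660/6875) / (2.8/26.3) = -0.90171…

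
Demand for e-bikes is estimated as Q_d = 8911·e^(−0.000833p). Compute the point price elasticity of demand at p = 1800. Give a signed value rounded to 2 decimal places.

dQ_d/dp = −0.000833·Q_d = -1.65726. At p = 1800, Q_d = 1989.51.
Ed = (dQ_d/dp)·(p/Q_d) = (-1.65726) × (1800/1989.51) = -1.4994

-1.50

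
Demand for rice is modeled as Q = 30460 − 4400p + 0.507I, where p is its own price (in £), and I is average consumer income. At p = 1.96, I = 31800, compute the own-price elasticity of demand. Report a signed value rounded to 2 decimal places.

At the given values, Q = 30460 − 4400(1.96) + 0.507(31800) = 37958.6.
∂Q/∂p = −4400.
E = (-4400) × (1.96/37958.6) = -0.2271…

-0.23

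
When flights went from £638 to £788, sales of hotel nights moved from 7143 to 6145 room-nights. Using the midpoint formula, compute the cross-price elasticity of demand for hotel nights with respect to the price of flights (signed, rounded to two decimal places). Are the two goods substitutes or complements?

-0.71; complements

%ΔQ_{hotel nights} = (6145 − 7143)/avg = -998/6644 = -0.150210…
%ΔP_{flights} = (788 − 638)/avg = 150/713 = 0.210378…
E_cross = (-998/6644) / (150/713) = -0.7140…
E_cross < 0 ⇒ the goods are complements.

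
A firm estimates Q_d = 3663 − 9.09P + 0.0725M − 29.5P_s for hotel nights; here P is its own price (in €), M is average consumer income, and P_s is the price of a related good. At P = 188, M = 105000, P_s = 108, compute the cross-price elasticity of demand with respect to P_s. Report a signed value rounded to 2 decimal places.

-0.50

At the given values, Q_d = 3663 − 9.09(188) + 0.0725(105000) − 29.5(108) = 6380.58.
∂Q_d/∂P_s = -29.5.
E = (-29.5) × (108/6380.58) = -0.4993…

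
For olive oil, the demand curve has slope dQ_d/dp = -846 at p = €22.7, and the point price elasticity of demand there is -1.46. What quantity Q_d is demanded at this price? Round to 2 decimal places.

13153.56

Ed = (dQ_d/dp)·(p/Q_d) ⇒ Q_d = (dQ_d/dp)·p/Ed = (-846)·22.7/(-1.46) = 13153.5616…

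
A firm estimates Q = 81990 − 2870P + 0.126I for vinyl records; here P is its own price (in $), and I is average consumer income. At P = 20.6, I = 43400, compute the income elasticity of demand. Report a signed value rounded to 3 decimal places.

At the given values, Q = 81990 − 2870(20.6) + 0.126(43400) = 28336.4.
∂Q/∂I = 0.126.
E = (0.126) × (43400/28336.4) = 0.19298…

0.193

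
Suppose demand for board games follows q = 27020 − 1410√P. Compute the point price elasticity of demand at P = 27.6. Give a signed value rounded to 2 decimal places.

dq/dP = −1410/(2√P) = -134.194. At P = 27.6, q = 19612.5.
Ed = (dq/dP)·(P/q) = (-134.194) × (27.6/19612.5) = -0.1888…

-0.19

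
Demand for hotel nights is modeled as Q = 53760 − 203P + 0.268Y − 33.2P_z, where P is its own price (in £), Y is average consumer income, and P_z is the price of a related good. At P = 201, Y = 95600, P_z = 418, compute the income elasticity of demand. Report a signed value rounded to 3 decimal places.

At the given values, Q = 53760 − 203(201) + 0.268(95600) − 33.2(418) = 24700.2.
∂Q/∂Y = 0.268.
E = (0.268) × (95600/24700.2) = 1.03727…

1.037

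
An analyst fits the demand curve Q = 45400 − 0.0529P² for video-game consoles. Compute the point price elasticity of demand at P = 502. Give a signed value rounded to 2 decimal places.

-0.83

dQ/dP = −2·0.0529·P = -53.1116. At P = 502, Q = 32068.9884.
Ed = (dQ/dP)·(P/Q) = (-53.1116) × (502/32068.9884) = -0.8313…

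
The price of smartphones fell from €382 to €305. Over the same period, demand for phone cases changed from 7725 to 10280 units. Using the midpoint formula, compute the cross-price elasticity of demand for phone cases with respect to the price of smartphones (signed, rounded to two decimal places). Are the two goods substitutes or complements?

%ΔQ_{phone cases} = (10280 − 7725)/avg = 2555/9002.5 = 0.283810…
%ΔP_{smartphones} = (305 − 382)/avg = -77/343.5 = -0.224163…
E_cross = (2555/9002.5) / (-77/343.5) = -1.2660…
E_cross < 0 ⇒ the goods are complements.

-1.27; complements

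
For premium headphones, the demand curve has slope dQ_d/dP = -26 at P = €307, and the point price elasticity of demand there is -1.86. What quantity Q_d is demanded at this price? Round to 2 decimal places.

4291.40

Ed = (dQ_d/dP)·(P/Q_d) ⇒ Q_d = (dQ_d/dP)·P/Ed = (-26)·307/(-1.86) = 4291.3978…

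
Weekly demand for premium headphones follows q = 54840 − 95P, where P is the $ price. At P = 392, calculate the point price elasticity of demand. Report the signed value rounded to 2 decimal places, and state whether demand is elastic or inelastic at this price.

-2.12; elastic

dq/dP = −95. At P = 392, q = 54840 − 95(392) = 17600.
Ed = (dq/dP)·(P/q) = −95 × (392/17600) = -2.1159…
|Ed| = 2.12 > 1, so demand is elastic.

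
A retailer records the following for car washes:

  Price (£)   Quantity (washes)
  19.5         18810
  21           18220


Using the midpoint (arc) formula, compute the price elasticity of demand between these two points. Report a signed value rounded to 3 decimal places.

-0.430

%ΔQ = (18220 − 18810) / [(18810 + 18220)/2] = -590/18515 = -0.031866…
%ΔP = (21 − 19.5) / [(19.5 + 21)/2] = 1.5/20.25 = 0.074074…
Arc Ed = %ΔQ / %ΔP = (-590/18515) / (1.5/20.25) = -0.43019…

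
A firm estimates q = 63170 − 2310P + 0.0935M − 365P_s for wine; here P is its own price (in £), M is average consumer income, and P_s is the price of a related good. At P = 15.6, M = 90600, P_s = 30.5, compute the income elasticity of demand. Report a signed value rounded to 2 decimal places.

At the given values, q = 63170 − 2310(15.6) + 0.0935(90600) − 365(30.5) = 24472.6.
∂q/∂M = 0.0935.
E = (0.0935) × (90600/24472.6) = 0.3461…

0.35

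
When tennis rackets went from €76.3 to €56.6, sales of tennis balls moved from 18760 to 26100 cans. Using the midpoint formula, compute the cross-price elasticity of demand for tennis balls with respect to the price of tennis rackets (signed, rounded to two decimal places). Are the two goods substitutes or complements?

-1.10; complements

%ΔQ_{tennis balls} = (26100 − 18760)/avg = 7340/22430 = 0.327240…
%ΔP_{tennis rackets} = (56.6 − 76.3)/avg = -19.7/66.45 = -0.296463…
E_cross = (7340/22430) / (-19.7/66.45) = -1.1038…
E_cross < 0 ⇒ the goods are complements.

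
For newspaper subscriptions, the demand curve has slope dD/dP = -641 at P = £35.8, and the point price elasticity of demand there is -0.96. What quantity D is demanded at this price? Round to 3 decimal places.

Ed = (dD/dP)·(P/D) ⇒ D = (dD/dP)·P/Ed = (-641)·35.8/(-0.96) = 23903.95833…

23903.958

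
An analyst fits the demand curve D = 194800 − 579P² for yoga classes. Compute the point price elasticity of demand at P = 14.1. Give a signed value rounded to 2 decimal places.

-2.89

dD/dP = −2·579·P = -16327.8. At P = 14.1, D = 79689.01.
Ed = (dD/dP)·(P/D) = (-16327.8) × (14.1/79689.01) = -2.8890…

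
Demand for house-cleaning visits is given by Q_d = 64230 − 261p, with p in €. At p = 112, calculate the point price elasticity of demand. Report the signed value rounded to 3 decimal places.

-0.835

dQ_d/dp = −261. At p = 112, Q_d = 64230 − 261(112) = 34998.
Ed = (dQ_d/dp)·(p/Q_d) = −261 × (112/34998) = -0.83524…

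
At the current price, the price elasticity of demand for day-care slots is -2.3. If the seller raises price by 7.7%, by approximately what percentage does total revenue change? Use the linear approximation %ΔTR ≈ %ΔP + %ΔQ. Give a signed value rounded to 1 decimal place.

-10.0%

%ΔQ ≈ Ed × %ΔP = (-2.3) × (+7.7%) = -17.7100%
%ΔTR ≈ %ΔP + %ΔQ = (+7.7%) + (-17.7100%) = -10.0100%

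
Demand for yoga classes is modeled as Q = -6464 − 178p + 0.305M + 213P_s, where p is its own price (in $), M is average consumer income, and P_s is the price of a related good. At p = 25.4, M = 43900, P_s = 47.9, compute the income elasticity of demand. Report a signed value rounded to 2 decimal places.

At the given values, Q = -6464 − 178(25.4) + 0.305(43900) + 213(47.9) = 12607.
∂Q/∂M = 0.305.
E = (0.305) × (43900/12607) = 1.0620…

1.06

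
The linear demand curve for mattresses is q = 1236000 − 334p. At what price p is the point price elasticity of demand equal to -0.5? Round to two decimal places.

1233.53

Ed = −334p/(1236000 − 334p). Set this equal to -0.5:
334p = 0.5·(1236000 − 334p) ⇒ 334p(1 + 0.5) = 0.5·1236000
p = 0.5·1236000 / (334·1.5) = 1233.5329…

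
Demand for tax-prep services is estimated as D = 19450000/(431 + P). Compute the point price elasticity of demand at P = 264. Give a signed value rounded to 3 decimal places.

-0.380

dD/dP = −19450000/(431 + P)² = -40.2671. At P = 264, D = 27985.6.
Ed = (dD/dP)·(P/D) = (-40.2671) × (264/27985.6) = -0.37985…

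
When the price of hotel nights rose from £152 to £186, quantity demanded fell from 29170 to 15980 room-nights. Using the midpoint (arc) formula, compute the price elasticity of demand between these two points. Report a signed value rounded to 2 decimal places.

%ΔQ = (15980 − 29170) / [(29170 + 15980)/2] = -13190/22575 = -0.584274…
%ΔP = (186 − 152) / [(152 + 186)/2] = 34/169 = 0.201183…
Arc Ed = %ΔQ / %ΔP = (-13190/22575) / (34/169) = -2.9041…

-2.90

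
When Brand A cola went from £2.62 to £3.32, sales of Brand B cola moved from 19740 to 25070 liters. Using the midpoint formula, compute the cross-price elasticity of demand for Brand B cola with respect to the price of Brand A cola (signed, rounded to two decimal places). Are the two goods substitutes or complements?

%ΔQ_{Brand B cola} = (25070 − 19740)/avg = 5330/22405 = 0.237893…
%ΔP_{Brand A cola} = (3.32 − 2.62)/avg = 0.7/2.97 = 0.235690…
E_cross = (5330/22405) / (0.7/2.97) = 1.0093…
E_cross > 0 ⇒ the goods are substitutes.

1.01; substitutes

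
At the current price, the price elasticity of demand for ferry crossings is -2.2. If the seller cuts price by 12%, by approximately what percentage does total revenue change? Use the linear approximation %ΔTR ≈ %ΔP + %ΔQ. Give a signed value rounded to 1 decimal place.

%ΔQ ≈ Ed × %ΔP = (-2.2) × (-12%) = +26.4000%
%ΔTR ≈ %ΔP + %ΔQ = (-12%) + (+26.4000%) = +14.4000%

+14.4%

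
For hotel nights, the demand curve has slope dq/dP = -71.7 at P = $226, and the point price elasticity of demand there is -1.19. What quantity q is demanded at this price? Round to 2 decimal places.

Ed = (dq/dP)·(P/q) ⇒ q = (dq/dP)·P/Ed = (-71.7)·226/(-1.19) = 13616.9747…

13616.97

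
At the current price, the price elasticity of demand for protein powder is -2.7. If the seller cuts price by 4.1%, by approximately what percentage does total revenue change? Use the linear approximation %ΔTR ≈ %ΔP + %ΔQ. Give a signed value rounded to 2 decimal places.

+6.97%

%ΔQ ≈ Ed × %ΔP = (-2.7) × (-4.1%) = +11.0700%
%ΔTR ≈ %ΔP + %ΔQ = (-4.1%) + (+11.0700%) = +6.9700%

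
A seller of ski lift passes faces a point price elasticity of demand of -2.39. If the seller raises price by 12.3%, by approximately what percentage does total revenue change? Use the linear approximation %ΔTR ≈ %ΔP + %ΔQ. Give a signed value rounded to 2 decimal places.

%ΔQ ≈ Ed × %ΔP = (-2.39) × (+12.3%) = -29.3970%
%ΔTR ≈ %ΔP + %ΔQ = (+12.3%) + (-29.3970%) = -17.0970%

-17.10%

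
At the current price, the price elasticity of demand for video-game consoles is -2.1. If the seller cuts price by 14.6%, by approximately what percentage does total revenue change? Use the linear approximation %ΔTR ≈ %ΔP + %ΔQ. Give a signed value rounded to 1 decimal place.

+16.1%

%ΔQ ≈ Ed × %ΔP = (-2.1) × (-14.6%) = +30.6600%
%ΔTR ≈ %ΔP + %ΔQ = (-14.6%) + (+30.6600%) = +16.0600%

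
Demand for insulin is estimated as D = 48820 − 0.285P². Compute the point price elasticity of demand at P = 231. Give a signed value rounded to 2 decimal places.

-0.90

dD/dP = −2·0.285·P = -131.67. At P = 231, D = 33612.115.
Ed = (dD/dP)·(P/D) = (-131.67) × (231/33612.115) = -0.9049…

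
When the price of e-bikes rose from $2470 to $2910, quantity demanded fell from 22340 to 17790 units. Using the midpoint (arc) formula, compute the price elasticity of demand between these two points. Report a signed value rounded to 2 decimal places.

%ΔQ = (17790 − 22340) / [(22340 + 17790)/2] = -4550/20065 = -0.226763…
%ΔP = (2910 − 2470) / [(2470 + 2910)/2] = 440/2690 = 0.163568…
Arc Ed = %ΔQ / %ΔP = (-4550/20065) / (440/2690) = -1.3863…

-1.39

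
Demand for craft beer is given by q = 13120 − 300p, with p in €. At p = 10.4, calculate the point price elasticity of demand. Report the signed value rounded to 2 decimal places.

dq/dp = −300. At p = 10.4, q = 13120 − 300(10.4) = 10000.
Ed = (dq/dp)·(p/q) = −300 × (10.4/10000) = -0.312

-0.31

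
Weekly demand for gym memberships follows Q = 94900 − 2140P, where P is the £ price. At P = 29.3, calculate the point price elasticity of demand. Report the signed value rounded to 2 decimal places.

-1.95

dQ/dP = −2140. At P = 29.3, Q = 94900 − 2140(29.3) = 32198.
Ed = (dQ/dP)·(P/Q) = −2140 × (29.3/32198) = -1.9473…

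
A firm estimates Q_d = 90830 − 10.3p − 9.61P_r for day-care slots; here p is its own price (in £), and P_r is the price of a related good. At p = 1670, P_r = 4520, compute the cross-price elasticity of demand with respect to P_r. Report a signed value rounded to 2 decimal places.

At the given values, Q_d = 90830 − 10.3(1670) − 9.61(4520) = 30191.8.
∂Q_d/∂P_r = -9.61.
E = (-9.61) × (4520/30191.8) = -1.4387…

-1.44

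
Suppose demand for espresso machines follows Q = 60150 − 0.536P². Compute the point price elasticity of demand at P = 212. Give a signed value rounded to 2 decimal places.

dQ/dP = −2·0.536·P = -227.264. At P = 212, Q = 36060.016.
Ed = (dQ/dP)·(P/Q) = (-227.264) × (212/36060.016) = -1.3361…

-1.34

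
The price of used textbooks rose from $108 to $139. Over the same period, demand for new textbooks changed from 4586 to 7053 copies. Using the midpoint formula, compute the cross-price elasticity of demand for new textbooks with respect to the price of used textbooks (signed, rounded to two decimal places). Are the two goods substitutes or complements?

1.69; substitutes

%ΔQ_{new textbooks} = (7053 − 4586)/avg = 2467/5819.5 = 0.423919…
%ΔP_{used textbooks} = (139 − 108)/avg = 31/123.5 = 0.251012…
E_cross = (2467/5819.5) / (31/123.5) = 1.6888…
E_cross > 0 ⇒ the goods are substitutes.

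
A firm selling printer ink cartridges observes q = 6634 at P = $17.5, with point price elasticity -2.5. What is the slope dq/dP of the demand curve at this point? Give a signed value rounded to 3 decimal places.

Ed = (dq/dP)·(P/q) ⇒ dq/dP = Ed·q/P = (-2.5)·6634/17.5 = -947.71428…

-947.714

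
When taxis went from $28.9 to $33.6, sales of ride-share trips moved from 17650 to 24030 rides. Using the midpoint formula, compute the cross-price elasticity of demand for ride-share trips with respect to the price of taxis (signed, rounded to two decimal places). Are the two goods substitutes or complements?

2.04; substitutes

%ΔQ_{ride-share trips} = (24030 − 17650)/avg = 6380/20840 = 0.306142…
%ΔP_{taxis} = (33.6 − 28.9)/avg = 4.7/31.25 = 0.1504
E_cross = (6380/20840) / (4.7/31.25) = 2.0355…
E_cross > 0 ⇒ the goods are substitutes.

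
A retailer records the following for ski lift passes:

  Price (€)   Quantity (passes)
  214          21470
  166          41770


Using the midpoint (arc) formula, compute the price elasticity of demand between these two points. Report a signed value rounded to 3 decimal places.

%ΔQ = (41770 − 21470) / [(21470 + 41770)/2] = 20300/31620 = 0.641998…
%ΔP = (166 − 214) / [(214 + 166)/2] = -48/190 = -0.252631…
Arc Ed = %ΔQ / %ΔP = (20300/31620) / (-48/190) = -2.54124…

-2.541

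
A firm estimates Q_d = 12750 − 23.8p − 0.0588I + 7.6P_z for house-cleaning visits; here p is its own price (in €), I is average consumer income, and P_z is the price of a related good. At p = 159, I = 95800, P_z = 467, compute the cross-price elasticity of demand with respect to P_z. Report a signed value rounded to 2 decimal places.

0.52

At the given values, Q_d = 12750 − 23.8(159) − 0.0588(95800) + 7.6(467) = 6881.96.
∂Q_d/∂P_z = 7.6.
E = (7.6) × (467/6881.96) = 0.5157…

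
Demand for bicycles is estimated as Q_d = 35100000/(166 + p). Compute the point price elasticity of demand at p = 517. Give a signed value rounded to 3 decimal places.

dQ_d/dp = −35100000/(166 + p)² = -75.2429. At p = 517, Q_d = 51390.9.
Ed = (dQ_d/dp)·(p/Q_d) = (-75.2429) × (517/51390.9) = -0.75695…

-0.757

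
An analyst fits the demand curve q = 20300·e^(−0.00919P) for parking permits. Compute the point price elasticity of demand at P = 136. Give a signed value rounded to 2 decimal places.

dq/dP = −0.00919·q = -53.458. At P = 136, q = 5816.98.
Ed = (dq/dP)·(P/q) = (-53.458) × (136/5816.98) = -1.2498…

-1.25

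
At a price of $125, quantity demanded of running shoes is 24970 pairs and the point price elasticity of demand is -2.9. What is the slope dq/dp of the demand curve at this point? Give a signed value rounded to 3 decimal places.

Ed = (dq/dp)·(p/q) ⇒ dq/dp = Ed·q/p = (-2.9)·24970/125 = -579.304

-579.304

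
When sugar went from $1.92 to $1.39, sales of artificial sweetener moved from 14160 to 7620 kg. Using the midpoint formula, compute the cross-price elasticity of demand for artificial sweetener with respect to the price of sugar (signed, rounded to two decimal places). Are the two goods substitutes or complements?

%ΔQ_{artificial sweetener} = (7620 − 14160)/avg = -6540/10890 = -0.600550…
%ΔP_{sugar} = (1.39 − 1.92)/avg = -0.53/1.655 = -0.320241…
E_cross = (-6540/10890) / (-0.53/1.655) = 1.8753…
E_cross > 0 ⇒ the goods are substitutes.

1.88; substitutes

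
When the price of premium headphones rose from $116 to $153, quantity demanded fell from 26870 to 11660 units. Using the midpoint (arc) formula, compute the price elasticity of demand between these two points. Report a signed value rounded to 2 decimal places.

-2.87

%ΔQ = (11660 − 26870) / [(26870 + 11660)/2] = -15210/19265 = -0.789514…
%ΔP = (153 − 116) / [(116 + 153)/2] = 37/134.5 = 0.275092…
Arc Ed = %ΔQ / %ΔP = (-15210/19265) / (37/134.5) = -2.8699…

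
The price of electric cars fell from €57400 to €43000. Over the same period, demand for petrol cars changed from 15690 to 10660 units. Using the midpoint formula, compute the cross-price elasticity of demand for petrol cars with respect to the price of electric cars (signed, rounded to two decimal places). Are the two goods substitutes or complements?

1.33; substitutes

%ΔQ_{petrol cars} = (10660 − 15690)/avg = -5030/13175 = -0.381783…
%ΔP_{electric cars} = (43000 − 57400)/avg = -14400/50200 = -0.286852…
E_cross = (-5030/13175) / (-14400/50200) = 1.3309…
E_cross > 0 ⇒ the goods are substitutes.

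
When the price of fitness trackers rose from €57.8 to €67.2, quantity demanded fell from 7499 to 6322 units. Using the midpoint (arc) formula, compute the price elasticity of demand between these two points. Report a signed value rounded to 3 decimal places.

%ΔQ = (6322 − 7499) / [(7499 + 6322)/2] = -1177/6910.5 = -0.170320…
%ΔP = (67.2 − 57.8) / [(57.8 + 67.2)/2] = 9.4/62.5 = 0.1504
Arc Ed = %ΔQ / %ΔP = (-1177/6910.5) / (9.4/62.5) = -1.13245…

-1.132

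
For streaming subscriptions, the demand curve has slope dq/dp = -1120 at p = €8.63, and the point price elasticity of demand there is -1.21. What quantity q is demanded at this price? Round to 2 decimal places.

7988.10

Ed = (dq/dp)·(p/q) ⇒ q = (dq/dp)·p/Ed = (-1120)·8.63/(-1.21) = 7988.0991…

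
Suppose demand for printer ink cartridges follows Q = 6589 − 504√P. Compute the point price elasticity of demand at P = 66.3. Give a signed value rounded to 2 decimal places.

-0.83

dQ/dP = −504/(2√P) = -30.9488. At P = 66.3, Q = 2485.19.
Ed = (dQ/dP)·(P/Q) = (-30.9488) × (66.3/2485.19) = -0.8256…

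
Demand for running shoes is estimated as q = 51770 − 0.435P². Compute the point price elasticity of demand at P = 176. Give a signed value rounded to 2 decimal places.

dq/dP = −2·0.435·P = -153.12. At P = 176, q = 38295.44.
Ed = (dq/dP)·(P/q) = (-153.12) × (176/38295.44) = -0.7037…

-0.70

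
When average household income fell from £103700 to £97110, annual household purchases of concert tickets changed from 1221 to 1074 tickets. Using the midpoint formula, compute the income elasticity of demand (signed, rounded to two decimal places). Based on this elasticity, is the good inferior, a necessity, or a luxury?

1.95; luxury

%ΔQ = (1074 − 1221)/[( 1221 + 1074)/2] = -147/1147.5 = -0.128104…
%ΔIncome = (97110 − 103700)/[( 103700 + 97110)/2] = -6590/100405 = -0.065634…
E_income = (-147/1147.5) / (-6590/100405) = 1.9517…
E_income > 1 ⇒ normal good, luxury.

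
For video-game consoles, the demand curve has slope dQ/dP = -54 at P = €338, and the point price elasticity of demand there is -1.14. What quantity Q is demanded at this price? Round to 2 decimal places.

16010.53

Ed = (dQ/dP)·(P/Q) ⇒ Q = (dQ/dP)·P/Ed = (-54)·338/(-1.14) = 16010.5263…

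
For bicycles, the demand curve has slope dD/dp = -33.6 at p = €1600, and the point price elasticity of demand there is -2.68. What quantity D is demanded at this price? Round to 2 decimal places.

Ed = (dD/dp)·(p/D) ⇒ D = (dD/dp)·p/Ed = (-33.6)·1600/(-2.68) = 20059.7014…

20059.70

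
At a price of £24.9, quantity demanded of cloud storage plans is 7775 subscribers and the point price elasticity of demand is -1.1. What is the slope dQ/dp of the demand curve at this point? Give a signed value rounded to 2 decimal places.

Ed = (dQ/dp)·(p/Q) ⇒ dQ/dp = Ed·Q/p = (-1.1)·7775/24.9 = -343.4738…

-343.47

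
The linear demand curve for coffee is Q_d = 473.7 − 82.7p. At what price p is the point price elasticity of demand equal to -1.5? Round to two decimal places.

3.44

Ed = −82.7p/(473.7 − 82.7p). Set this equal to -1.5:
82.7p = 1.5·(473.7 − 82.7p) ⇒ 82.7p(1 + 1.5) = 1.5·473.7
p = 1.5·473.7 / (82.7·2.5) = 3.4367…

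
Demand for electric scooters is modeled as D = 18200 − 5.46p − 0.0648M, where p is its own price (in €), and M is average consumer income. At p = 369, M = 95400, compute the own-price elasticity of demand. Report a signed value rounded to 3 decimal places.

At the given values, D = 18200 − 5.46(369) − 0.0648(95400) = 10003.34.
∂D/∂p = −5.46.
E = (-5.46) × (369/10003.34) = -0.20140…

-0.201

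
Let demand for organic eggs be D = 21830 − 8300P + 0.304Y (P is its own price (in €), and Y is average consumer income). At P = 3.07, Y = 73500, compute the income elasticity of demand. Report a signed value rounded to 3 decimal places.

1.195

At the given values, D = 21830 − 8300(3.07) + 0.304(73500) = 18693.
∂D/∂Y = 0.304.
E = (0.304) × (73500/18693) = 1.19531…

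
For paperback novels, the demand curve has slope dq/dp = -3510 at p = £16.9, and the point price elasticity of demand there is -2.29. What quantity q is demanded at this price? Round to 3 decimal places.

25903.493

Ed = (dq/dp)·(p/q) ⇒ q = (dq/dp)·p/Ed = (-3510)·16.9/(-2.29) = 25903.49344…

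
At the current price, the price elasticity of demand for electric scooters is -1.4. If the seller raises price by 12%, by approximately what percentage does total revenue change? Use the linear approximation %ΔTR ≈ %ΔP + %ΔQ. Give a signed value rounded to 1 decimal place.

%ΔQ ≈ Ed × %ΔP = (-1.4) × (+12%) = -16.8000%
%ΔTR ≈ %ΔP + %ΔQ = (+12%) + (-16.8000%) = -4.8000%

-4.8%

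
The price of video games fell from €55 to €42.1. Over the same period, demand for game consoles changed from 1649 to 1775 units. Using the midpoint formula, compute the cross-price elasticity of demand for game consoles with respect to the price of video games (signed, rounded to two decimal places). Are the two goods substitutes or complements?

%ΔQ_{game consoles} = (1775 − 1649)/avg = 126/1712 = 0.073598…
%ΔP_{video games} = (42.1 − 55)/avg = -12.9/48.55 = -0.265705…
E_cross = (126/1712) / (-12.9/48.55) = -0.2769…
E_cross < 0 ⇒ the goods are complements.

-0.28; complements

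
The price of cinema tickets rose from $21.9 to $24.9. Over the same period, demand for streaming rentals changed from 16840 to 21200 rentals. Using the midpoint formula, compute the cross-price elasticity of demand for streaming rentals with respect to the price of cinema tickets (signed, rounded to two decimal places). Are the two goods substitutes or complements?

%ΔQ_{streaming rentals} = (21200 − 16840)/avg = 4360/19020 = 0.229232…
%ΔP_{cinema tickets} = (24.9 − 21.9)/avg = 3/23.4 = 0.128205…
E_cross = (4360/19020) / (3/23.4) = 1.7880…
E_cross > 0 ⇒ the goods are substitutes.

1.79; substitutes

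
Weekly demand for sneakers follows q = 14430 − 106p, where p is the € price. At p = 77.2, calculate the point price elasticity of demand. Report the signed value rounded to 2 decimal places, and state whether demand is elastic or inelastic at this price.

dq/dp = −106. At p = 77.2, q = 14430 − 106(77.2) = 6246.8.
Ed = (dq/dp)·(p/q) = −106 × (77.2/6246.8) = -1.3099…
|Ed| = 1.31 > 1, so demand is elastic.

-1.31; elastic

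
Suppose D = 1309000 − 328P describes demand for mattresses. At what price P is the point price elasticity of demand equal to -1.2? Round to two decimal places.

2176.83

Ed = −328P/(1309000 − 328P). Set this equal to -1.2:
328P = 1.2·(1309000 − 328P) ⇒ 328P(1 + 1.2) = 1.2·1309000
P = 1.2·1309000 / (328·2.2) = 2176.8292…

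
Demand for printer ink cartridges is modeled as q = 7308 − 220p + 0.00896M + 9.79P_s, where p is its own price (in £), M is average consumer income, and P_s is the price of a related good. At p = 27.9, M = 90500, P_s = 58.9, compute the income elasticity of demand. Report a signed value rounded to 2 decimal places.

At the given values, q = 7308 − 220(27.9) + 0.00896(90500) + 9.79(58.9) = 2557.511.
∂q/∂M = 0.00896.
E = (0.00896) × (90500/2557.511) = 0.3170…

0.32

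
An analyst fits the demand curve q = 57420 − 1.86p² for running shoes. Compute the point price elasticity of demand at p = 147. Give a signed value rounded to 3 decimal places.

dq/dp = −2·1.86·p = -546.84. At p = 147, q = 17227.26.
Ed = (dq/dp)·(p/q) = (-546.84) × (147/17227.26) = -4.66617…

-4.666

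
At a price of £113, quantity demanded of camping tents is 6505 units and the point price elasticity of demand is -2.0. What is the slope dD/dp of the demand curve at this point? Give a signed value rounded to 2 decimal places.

-115.13

Ed = (dD/dp)·(p/D) ⇒ dD/dp = Ed·D/p = (-2.0)·6505/113 = -115.1327…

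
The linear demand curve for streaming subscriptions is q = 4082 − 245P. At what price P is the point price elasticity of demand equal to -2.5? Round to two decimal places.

Ed = −245P/(4082 − 245P). Set this equal to -2.5:
245P = 2.5·(4082 − 245P) ⇒ 245P(1 + 2.5) = 2.5·4082
P = 2.5·4082 / (245·3.5) = 11.9008…

11.90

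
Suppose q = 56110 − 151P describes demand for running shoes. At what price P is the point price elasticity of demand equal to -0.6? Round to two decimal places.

Ed = −151P/(56110 − 151P). Set this equal to -0.6:
151P = 0.6·(56110 − 151P) ⇒ 151P(1 + 0.6) = 0.6·56110
P = 0.6·56110 / (151·1.6) = 139.3460…

139.35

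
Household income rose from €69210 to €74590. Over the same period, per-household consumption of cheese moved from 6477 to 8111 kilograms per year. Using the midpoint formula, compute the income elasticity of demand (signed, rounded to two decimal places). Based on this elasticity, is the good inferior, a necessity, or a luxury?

2.99; luxury

%ΔQ = (8111 − 6477)/[( 6477 + 8111)/2] = 1634/7294 = 0.224019…
%ΔIncome = (74590 − 69210)/[( 69210 + 74590)/2] = 5380/71900 = 0.074826…
E_income = (1634/7294) / (5380/71900) = 2.9938…
E_income > 1 ⇒ normal good, luxury.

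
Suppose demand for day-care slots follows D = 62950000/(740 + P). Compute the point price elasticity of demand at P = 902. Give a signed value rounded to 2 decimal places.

-0.55

dD/dP = −62950000/(740 + P)² = -23.348. At P = 902, D = 38337.4.
Ed = (dD/dP)·(P/D) = (-23.348) × (902/38337.4) = -0.5493…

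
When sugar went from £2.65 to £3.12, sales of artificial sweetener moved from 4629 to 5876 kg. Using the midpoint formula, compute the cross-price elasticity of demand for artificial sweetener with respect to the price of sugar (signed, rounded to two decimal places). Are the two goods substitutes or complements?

1.46; substitutes

%ΔQ_{artificial sweetener} = (5876 − 4629)/avg = 1247/5252.5 = 0.237410…
%ΔP_{sugar} = (3.12 − 2.65)/avg = 0.47/2.885 = 0.162911…
E_cross = (1247/5252.5) / (0.47/2.885) = 1.4572…
E_cross > 0 ⇒ the goods are substitutes.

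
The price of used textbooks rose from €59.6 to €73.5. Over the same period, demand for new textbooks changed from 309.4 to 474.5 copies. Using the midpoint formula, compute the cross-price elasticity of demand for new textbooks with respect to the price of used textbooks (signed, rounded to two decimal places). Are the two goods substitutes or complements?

2.02; substitutes

%ΔQ_{new textbooks} = (474.5 − 309.4)/avg = 165.1/391.95 = 0.421227…
%ΔP_{used textbooks} = (73.5 − 59.6)/avg = 13.9/66.55 = 0.208865…
E_cross = (165.1/391.95) / (13.9/66.55) = 2.0167…
E_cross > 0 ⇒ the goods are substitutes.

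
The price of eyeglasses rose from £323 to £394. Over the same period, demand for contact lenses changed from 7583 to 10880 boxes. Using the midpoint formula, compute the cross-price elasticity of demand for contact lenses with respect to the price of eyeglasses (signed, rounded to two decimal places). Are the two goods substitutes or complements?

1.80; substitutes

%ΔQ_{contact lenses} = (10880 − 7583)/avg = 3297/9231.5 = 0.357146…
%ΔP_{eyeglasses} = (394 − 323)/avg = 71/358.5 = 0.198047…
E_cross = (3297/9231.5) / (71/358.5) = 1.8033…
E_cross > 0 ⇒ the goods are substitutes.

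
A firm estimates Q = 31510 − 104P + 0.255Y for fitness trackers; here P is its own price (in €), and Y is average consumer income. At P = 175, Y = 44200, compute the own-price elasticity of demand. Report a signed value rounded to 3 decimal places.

-0.740

At the given values, Q = 31510 − 104(175) + 0.255(44200) = 24581.
∂Q/∂P = −104.
E = (-104) × (175/24581) = -0.74040…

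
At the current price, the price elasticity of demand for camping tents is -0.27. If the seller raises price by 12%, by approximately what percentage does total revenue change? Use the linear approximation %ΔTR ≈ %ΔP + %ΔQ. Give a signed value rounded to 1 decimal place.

%ΔQ ≈ Ed × %ΔP = (-0.27) × (+12%) = -3.2400%
%ΔTR ≈ %ΔP + %ΔQ = (+12%) + (-3.2400%) = +8.7600%

+8.8%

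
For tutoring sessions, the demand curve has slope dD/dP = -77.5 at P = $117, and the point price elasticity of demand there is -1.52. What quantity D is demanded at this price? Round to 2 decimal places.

5965.46

Ed = (dD/dP)·(P/D) ⇒ D = (dD/dP)·P/Ed = (-77.5)·117/(-1.52) = 5965.4605…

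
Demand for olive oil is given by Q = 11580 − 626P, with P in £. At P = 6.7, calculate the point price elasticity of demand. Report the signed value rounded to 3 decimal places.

dQ/dP = −626. At P = 6.7, Q = 11580 − 626(6.7) = 7385.8.
Ed = (dQ/dP)·(P/Q) = −626 × (6.7/7385.8) = -0.56787…

-0.568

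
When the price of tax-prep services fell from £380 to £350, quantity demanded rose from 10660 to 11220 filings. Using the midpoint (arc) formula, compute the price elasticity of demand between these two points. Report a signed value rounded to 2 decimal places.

%ΔQ = (11220 − 10660) / [(10660 + 11220)/2] = 560/10940 = 0.051188…
%ΔP = (350 − 380) / [(380 + 350)/2] = -30/365 = -0.082191…
Arc Ed = %ΔQ / %ΔP = (560/10940) / (-30/365) = -0.6227…

-0.62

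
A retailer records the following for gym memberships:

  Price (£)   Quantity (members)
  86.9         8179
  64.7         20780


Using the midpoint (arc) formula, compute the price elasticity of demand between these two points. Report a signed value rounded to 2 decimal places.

-2.97

%ΔQ = (20780 − 8179) / [(8179 + 20780)/2] = 12601/14479.5 = 0.870264…
%ΔP = (64.7 − 86.9) / [(86.9 + 64.7)/2] = -22.2/75.8 = -0.292875…
Arc Ed = %ΔQ / %ΔP = (12601/14479.5) / (-22.2/75.8) = -2.9714…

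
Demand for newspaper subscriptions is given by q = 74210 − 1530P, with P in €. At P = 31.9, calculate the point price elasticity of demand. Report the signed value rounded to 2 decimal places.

dq/dP = −1530. At P = 31.9, q = 74210 − 1530(31.9) = 25403.
Ed = (dq/dP)·(P/q) = −1530 × (31.9/25403) = -1.9213…

-1.92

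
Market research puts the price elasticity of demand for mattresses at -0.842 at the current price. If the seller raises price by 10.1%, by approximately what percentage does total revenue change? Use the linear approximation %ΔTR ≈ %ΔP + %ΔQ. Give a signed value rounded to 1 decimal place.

%ΔQ ≈ Ed × %ΔP = (-0.842) × (+10.1%) = -8.5042%
%ΔTR ≈ %ΔP + %ΔQ = (+10.1%) + (-8.5042%) = +1.5958%

+1.6%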